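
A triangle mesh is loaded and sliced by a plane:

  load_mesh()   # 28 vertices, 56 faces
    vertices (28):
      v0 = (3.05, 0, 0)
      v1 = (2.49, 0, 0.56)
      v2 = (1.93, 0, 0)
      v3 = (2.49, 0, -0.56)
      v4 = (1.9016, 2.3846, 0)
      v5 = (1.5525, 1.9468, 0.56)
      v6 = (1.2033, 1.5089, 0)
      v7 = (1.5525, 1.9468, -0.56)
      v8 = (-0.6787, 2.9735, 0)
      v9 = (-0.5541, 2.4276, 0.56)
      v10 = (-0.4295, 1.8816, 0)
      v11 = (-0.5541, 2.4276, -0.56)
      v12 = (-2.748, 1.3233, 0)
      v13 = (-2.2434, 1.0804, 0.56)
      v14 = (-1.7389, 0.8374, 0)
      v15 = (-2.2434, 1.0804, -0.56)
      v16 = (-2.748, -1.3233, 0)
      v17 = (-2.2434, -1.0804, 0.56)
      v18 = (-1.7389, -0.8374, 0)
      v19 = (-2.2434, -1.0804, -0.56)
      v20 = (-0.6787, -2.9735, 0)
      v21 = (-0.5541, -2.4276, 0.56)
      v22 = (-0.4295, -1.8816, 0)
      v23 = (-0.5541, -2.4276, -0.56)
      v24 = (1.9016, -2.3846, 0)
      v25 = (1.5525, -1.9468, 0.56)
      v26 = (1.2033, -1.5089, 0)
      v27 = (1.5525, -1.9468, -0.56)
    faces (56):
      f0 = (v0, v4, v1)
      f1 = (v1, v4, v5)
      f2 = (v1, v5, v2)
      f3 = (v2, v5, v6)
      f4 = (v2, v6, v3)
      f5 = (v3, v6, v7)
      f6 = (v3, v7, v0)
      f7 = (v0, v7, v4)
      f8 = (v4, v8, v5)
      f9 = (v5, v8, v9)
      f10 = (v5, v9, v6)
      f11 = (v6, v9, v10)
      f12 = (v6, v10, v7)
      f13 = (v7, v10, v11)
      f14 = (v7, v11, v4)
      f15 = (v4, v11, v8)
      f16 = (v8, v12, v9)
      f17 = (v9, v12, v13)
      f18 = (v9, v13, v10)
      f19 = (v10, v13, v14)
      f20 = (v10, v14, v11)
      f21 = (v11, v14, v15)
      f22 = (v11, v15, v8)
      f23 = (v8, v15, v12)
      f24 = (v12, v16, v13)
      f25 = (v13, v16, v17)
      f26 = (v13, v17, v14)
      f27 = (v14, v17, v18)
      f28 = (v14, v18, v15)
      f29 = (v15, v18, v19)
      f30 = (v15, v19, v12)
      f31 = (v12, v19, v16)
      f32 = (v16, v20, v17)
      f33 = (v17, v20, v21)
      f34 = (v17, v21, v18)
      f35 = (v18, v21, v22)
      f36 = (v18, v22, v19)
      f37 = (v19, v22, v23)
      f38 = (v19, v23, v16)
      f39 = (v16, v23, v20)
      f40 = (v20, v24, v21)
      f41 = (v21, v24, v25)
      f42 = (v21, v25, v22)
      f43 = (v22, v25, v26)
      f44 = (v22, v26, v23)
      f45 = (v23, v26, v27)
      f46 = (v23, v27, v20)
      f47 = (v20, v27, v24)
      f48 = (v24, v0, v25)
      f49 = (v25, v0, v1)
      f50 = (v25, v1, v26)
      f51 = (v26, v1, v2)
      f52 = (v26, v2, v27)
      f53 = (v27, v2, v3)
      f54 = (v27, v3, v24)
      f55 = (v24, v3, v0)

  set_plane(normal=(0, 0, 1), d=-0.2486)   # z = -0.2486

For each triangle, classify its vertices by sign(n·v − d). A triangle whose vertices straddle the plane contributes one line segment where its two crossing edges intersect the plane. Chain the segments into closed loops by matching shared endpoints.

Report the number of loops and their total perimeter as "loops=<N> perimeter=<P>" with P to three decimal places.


loops=2 perimeter=30.250

Straddling triangles (28 of 56):
  (v2,v6,v3) [++-] → (1.7745, 0.839056, -0.2486)–(2.1786, 0, -0.2486)  len=0.9313
  (v3,v6,v7) [-+-] → (1.7745, 0.839056, -0.2486)–(1.35832, 1.7033, -0.2486)  len=0.9592
  (v3,v7,v0) [--+] → (2.38522, 0.86424, -0.2486)–(2.8014, 0, -0.2486)  len=0.9592
  (v0,v7,v4) [+-+] → (2.38522, 0.86424, -0.2486)–(1.74662, 2.19025, -0.2486)  len=1.4718
  (v6,v10,v7) [++-] → (0.450366, 1.91054, -0.2486)–(1.35832, 1.7033, -0.2486)  len=0.9313
  (v7,v10,v11) [-+-] → (0.450366, 1.91054, -0.2486)–(-0.484814, 2.12398, -0.2486)  len=0.9592
  (v7,v11,v4) [--+] → (0.811445, 2.40369, -0.2486)–(1.74662, 2.19025, -0.2486)  len=0.9592
  (v4,v11,v8) [+-+] → (0.811445, 2.40369, -0.2486)–(-0.623387, 2.73116, -0.2486)  len=1.4717
  (v10,v14,v11) [++-] → (-1.21293, 1.54334, -0.2486)–(-0.484814, 2.12398, -0.2486)  len=0.9313
  (v11,v14,v15) [-+-] → (-1.21293, 1.54334, -0.2486)–(-1.96286, 0.945275, -0.2486)  len=0.9592
  (v11,v15,v8) [--+] → (-1.37332, 2.1331, -0.2486)–(-0.623387, 2.73116, -0.2486)  len=0.9592
  (v8,v15,v12) [+-+] → (-1.37332, 2.1331, -0.2486)–(-2.52399, 1.21547, -0.2486)  len=1.4718
  (v14,v18,v15) [++-] → (-1.96286, 0.0139662, -0.2486)–(-1.96286, 0.945275, -0.2486)  len=0.9313
  (v15,v18,v19) [-+-] → (-1.96286, 0.0139662, -0.2486)–(-1.96286, -0.945275, -0.2486)  len=0.9592
  (v15,v19,v12) [--+] → (-2.52399, 0.256229, -0.2486)–(-2.52399, 1.21547, -0.2486)  len=0.9592
  (v12,v19,v16) [+-+] → (-2.52399, 0.256229, -0.2486)–(-2.52399, -1.21547, -0.2486)  len=1.4717
  (v18,v22,v19) [++-] → (-1.23474, -1.52592, -0.2486)–(-1.96286, -0.945275, -0.2486)  len=0.9313
  (v19,v22,v23) [-+-] → (-1.23474, -1.52592, -0.2486)–(-0.484814, -2.12398, -0.2486)  len=0.9592
  (v19,v23,v16) [--+] → (-1.77407, -1.81353, -0.2486)–(-2.52399, -1.21547, -0.2486)  len=0.9592
  (v16,v23,v20) [+-+] → (-1.77407, -1.81353, -0.2486)–(-0.623387, -2.73116, -0.2486)  len=1.4718
  (v22,v26,v23) [++-] → (0.42314, -1.91674, -0.2486)–(-0.484814, -2.12398, -0.2486)  len=0.9313
  (v23,v26,v27) [-+-] → (0.42314, -1.91674, -0.2486)–(1.35832, -1.7033, -0.2486)  len=0.9592
  (v23,v27,v20) [--+] → (0.311793, -2.51772, -0.2486)–(-0.623387, -2.73116, -0.2486)  len=0.9592
  (v20,v27,v24) [+-+] → (0.311793, -2.51772, -0.2486)–(1.74662, -2.19025, -0.2486)  len=1.4717
  (v26,v2,v27) [++-] → (1.76242, -0.86424, -0.2486)–(1.35832, -1.7033, -0.2486)  len=0.9313
  (v27,v2,v3) [-+-] → (1.76242, -0.86424, -0.2486)–(2.1786, 0, -0.2486)  len=0.9592
  (v27,v3,v24) [--+] → (2.16281, -1.32601, -0.2486)–(1.74662, -2.19025, -0.2486)  len=0.9592
  (v24,v3,v0) [+-+] → (2.16281, -1.32601, -0.2486)–(2.8014, 0, -0.2486)  len=1.4718

Chained into 2 loop(s):
  loop 1: 14 segments, perimeter = 13.2337
  loop 2: 14 segments, perimeter = 17.0168
Total perimeter = 30.250


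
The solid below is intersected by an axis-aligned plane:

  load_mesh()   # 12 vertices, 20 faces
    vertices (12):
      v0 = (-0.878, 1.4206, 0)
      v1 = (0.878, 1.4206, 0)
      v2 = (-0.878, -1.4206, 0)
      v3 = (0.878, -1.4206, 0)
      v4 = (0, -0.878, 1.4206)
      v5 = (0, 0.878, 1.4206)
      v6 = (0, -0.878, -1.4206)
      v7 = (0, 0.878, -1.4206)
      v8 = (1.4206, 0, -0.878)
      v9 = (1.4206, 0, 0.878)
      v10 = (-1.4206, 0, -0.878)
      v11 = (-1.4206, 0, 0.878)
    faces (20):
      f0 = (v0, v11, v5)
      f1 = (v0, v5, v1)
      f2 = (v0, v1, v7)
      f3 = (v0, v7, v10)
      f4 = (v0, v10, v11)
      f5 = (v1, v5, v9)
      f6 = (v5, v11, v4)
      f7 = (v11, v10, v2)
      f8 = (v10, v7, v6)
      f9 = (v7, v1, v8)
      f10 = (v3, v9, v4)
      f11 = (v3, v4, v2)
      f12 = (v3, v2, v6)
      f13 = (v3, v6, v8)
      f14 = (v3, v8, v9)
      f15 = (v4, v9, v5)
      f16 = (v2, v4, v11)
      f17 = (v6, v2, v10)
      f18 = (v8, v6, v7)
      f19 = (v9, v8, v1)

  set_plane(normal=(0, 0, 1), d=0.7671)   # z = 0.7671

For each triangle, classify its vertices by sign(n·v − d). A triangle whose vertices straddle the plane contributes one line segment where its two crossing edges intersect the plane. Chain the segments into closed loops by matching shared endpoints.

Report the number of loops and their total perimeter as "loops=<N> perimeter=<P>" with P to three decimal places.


loops=1 perimeter=7.748

Straddling triangles (10 of 20):
  (v0,v11,v5) [-++] → (-1.35206, 0.179436, 0.7671)–(-0.403895, 1.12761, 0.7671)  len=1.3409
  (v0,v5,v1) [-+-] → (-0.403895, 1.12761, 0.7671)–(0.403895, 1.12761, 0.7671)  len=0.8078
  (v0,v10,v11) [--+] → (-1.4206, 0, 0.7671)–(-1.35206, 0.179436, 0.7671)  len=0.1921
  (v1,v5,v9) [-++] → (0.403895, 1.12761, 0.7671)–(1.35206, 0.179436, 0.7671)  len=1.3409
  (v11,v10,v2) [+--] → (-1.4206, 0, 0.7671)–(-1.35206, -0.179436, 0.7671)  len=0.1921
  (v3,v9,v4) [-++] → (1.35206, -0.179436, 0.7671)–(0.403895, -1.12761, 0.7671)  len=1.3409
  (v3,v4,v2) [-+-] → (0.403895, -1.12761, 0.7671)–(-0.403895, -1.12761, 0.7671)  len=0.8078
  (v3,v8,v9) [--+] → (1.4206, 0, 0.7671)–(1.35206, -0.179436, 0.7671)  len=0.1921
  (v2,v4,v11) [-++] → (-0.403895, -1.12761, 0.7671)–(-1.35206, -0.179436, 0.7671)  len=1.3409
  (v9,v8,v1) [+--] → (1.4206, 0, 0.7671)–(1.35206, 0.179436, 0.7671)  len=0.1921

Chained into 1 loop(s):
  loop 1: 10 segments, perimeter = 7.7476
Total perimeter = 7.748


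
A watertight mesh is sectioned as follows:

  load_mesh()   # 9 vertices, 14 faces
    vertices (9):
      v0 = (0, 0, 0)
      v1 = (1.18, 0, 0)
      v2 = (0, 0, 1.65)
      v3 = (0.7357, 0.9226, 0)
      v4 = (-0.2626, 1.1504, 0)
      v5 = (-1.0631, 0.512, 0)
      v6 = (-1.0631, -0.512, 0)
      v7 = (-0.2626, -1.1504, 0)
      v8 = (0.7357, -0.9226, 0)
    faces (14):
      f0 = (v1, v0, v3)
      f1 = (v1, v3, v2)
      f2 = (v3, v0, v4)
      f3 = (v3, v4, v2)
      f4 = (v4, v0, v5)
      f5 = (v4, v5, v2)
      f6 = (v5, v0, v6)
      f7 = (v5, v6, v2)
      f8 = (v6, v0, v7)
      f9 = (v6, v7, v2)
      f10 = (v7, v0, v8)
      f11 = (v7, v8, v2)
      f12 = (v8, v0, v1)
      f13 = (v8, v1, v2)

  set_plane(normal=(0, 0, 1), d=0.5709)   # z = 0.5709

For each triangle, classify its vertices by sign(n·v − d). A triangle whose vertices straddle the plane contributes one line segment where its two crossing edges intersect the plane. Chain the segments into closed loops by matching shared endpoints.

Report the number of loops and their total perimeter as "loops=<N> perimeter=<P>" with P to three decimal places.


Straddling triangles (7 of 14):
  (v1,v3,v2) [--+] → (0.481148, 0.60338, 0.5709)–(0.77172, 0, 0.5709)  len=0.6697
  (v3,v4,v2) [--+] → (-0.17174, 0.752362, 0.5709)–(0.481148, 0.60338, 0.5709)  len=0.6697
  (v4,v5,v2) [--+] → (-0.695267, 0.334848, 0.5709)–(-0.17174, 0.752362, 0.5709)  len=0.6696
  (v5,v6,v2) [--+] → (-0.695267, -0.334848, 0.5709)–(-0.695267, 0.334848, 0.5709)  len=0.6697
  (v6,v7,v2) [--+] → (-0.17174, -0.752362, 0.5709)–(-0.695267, -0.334848, 0.5709)  len=0.6696
  (v7,v8,v2) [--+] → (0.481148, -0.60338, 0.5709)–(-0.17174, -0.752362, 0.5709)  len=0.6697
  (v8,v1,v2) [--+] → (0.77172, 0, 0.5709)–(0.481148, -0.60338, 0.5709)  len=0.6697

Chained into 1 loop(s):
  loop 1: 7 segments, perimeter = 4.6877
Total perimeter = 4.688

loops=1 perimeter=4.688


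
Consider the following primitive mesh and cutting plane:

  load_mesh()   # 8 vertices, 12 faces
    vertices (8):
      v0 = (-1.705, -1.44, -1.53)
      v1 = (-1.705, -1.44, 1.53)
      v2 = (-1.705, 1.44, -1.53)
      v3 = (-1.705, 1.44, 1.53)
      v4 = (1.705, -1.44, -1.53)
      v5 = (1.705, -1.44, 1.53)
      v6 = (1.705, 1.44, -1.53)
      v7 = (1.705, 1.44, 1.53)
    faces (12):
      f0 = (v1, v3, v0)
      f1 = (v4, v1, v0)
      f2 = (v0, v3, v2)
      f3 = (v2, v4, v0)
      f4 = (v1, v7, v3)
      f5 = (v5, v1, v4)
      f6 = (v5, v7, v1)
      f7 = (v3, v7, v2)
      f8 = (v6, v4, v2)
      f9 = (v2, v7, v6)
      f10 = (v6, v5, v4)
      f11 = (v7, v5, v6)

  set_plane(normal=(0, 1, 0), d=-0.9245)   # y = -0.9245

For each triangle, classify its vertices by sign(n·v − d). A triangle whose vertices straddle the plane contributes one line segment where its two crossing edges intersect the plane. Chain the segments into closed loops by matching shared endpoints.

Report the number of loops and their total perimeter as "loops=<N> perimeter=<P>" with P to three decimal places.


Straddling triangles (8 of 12):
  (v1,v3,v0) [-+-] → (-1.705, -0.9245, 1.53)–(-1.705, -0.9245, -0.982281)  len=2.5123
  (v0,v3,v2) [-++] → (-1.705, -0.9245, -0.982281)–(-1.705, -0.9245, -1.53)  len=0.5477
  (v2,v4,v0) [+--] → (1.09463, -0.9245, -1.53)–(-1.705, -0.9245, -1.53)  len=2.7996
  (v1,v7,v3) [-++] → (-1.09463, -0.9245, 1.53)–(-1.705, -0.9245, 1.53)  len=0.6104
  (v5,v7,v1) [-+-] → (1.705, -0.9245, 1.53)–(-1.09463, -0.9245, 1.53)  len=2.7996
  (v6,v4,v2) [+-+] → (1.705, -0.9245, -1.53)–(1.09463, -0.9245, -1.53)  len=0.6104
  (v6,v5,v4) [+--] → (1.705, -0.9245, 0.982281)–(1.705, -0.9245, -1.53)  len=2.5123
  (v7,v5,v6) [+-+] → (1.705, -0.9245, 1.53)–(1.705, -0.9245, 0.982281)  len=0.5477

Chained into 1 loop(s):
  loop 1: 8 segments, perimeter = 12.9400
Total perimeter = 12.940

loops=1 perimeter=12.940


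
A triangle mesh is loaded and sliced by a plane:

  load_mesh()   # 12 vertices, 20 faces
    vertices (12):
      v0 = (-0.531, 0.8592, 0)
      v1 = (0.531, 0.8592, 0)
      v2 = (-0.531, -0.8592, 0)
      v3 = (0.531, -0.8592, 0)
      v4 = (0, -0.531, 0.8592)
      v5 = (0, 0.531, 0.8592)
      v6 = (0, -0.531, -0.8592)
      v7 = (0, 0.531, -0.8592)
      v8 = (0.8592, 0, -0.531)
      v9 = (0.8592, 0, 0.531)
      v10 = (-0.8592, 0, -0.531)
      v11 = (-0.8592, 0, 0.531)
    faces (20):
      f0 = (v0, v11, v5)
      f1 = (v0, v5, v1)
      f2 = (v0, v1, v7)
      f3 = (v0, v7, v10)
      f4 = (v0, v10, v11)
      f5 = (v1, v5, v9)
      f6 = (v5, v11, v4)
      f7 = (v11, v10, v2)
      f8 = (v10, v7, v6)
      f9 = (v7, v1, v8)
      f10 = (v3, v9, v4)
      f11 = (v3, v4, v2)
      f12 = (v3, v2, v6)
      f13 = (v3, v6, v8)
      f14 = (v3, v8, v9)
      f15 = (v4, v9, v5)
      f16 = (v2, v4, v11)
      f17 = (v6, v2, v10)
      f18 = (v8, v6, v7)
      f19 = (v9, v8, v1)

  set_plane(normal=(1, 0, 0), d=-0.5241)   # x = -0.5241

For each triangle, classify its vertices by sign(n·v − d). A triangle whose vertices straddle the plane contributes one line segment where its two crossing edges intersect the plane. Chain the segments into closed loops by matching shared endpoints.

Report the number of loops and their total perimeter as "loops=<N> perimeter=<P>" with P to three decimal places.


loops=1 perimeter=4.541

Straddling triangles (10 of 20):
  (v0,v11,v5) [--+] → (-0.5241, 0.207097, 0.659003)–(-0.5241, 0.854935, 0.0111647)  len=0.9162
  (v0,v5,v1) [-++] → (-0.5241, 0.854935, 0.0111647)–(-0.5241, 0.8592, 0)  len=0.0120
  (v0,v1,v7) [-++] → (-0.5241, 0.8592, 0)–(-0.5241, 0.854935, -0.0111647)  len=0.0120
  (v0,v7,v10) [-+-] → (-0.5241, 0.854935, -0.0111647)–(-0.5241, 0.207097, -0.659003)  len=0.9162
  (v5,v11,v4) [+-+] → (-0.5241, 0.207097, 0.659003)–(-0.5241, -0.207097, 0.659003)  len=0.4142
  (v10,v7,v6) [-++] → (-0.5241, 0.207097, -0.659003)–(-0.5241, -0.207097, -0.659003)  len=0.4142
  (v3,v4,v2) [++-] → (-0.5241, -0.854935, 0.0111647)–(-0.5241, -0.8592, 0)  len=0.0120
  (v3,v2,v6) [+-+] → (-0.5241, -0.8592, 0)–(-0.5241, -0.854935, -0.0111647)  len=0.0120
  (v2,v4,v11) [-+-] → (-0.5241, -0.854935, 0.0111647)–(-0.5241, -0.207097, 0.659003)  len=0.9162
  (v6,v2,v10) [+--] → (-0.5241, -0.854935, -0.0111647)–(-0.5241, -0.207097, -0.659003)  len=0.9162

Chained into 1 loop(s):
  loop 1: 10 segments, perimeter = 4.5409
Total perimeter = 4.541


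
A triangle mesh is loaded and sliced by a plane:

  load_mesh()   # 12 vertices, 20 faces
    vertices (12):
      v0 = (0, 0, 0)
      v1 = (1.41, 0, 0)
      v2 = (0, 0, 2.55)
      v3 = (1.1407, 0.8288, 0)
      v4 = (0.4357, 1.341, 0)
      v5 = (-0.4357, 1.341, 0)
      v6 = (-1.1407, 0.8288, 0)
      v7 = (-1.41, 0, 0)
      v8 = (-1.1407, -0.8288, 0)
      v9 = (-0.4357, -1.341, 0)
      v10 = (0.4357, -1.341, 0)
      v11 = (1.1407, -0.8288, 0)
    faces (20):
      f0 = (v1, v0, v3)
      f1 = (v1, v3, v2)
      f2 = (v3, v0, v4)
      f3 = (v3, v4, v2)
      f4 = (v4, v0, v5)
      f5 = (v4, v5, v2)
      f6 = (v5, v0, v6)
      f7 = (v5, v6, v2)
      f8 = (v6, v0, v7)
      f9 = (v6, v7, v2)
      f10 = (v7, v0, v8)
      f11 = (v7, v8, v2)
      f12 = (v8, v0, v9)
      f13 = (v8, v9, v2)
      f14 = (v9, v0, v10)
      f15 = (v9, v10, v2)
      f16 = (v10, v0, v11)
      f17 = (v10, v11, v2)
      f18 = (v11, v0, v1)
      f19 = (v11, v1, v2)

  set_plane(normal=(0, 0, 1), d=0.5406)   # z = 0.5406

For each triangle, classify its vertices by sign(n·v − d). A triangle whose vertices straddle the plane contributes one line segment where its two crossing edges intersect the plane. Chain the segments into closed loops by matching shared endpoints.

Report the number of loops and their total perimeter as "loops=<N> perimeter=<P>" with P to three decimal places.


loops=1 perimeter=6.867

Straddling triangles (10 of 20):
  (v1,v3,v2) [--+] → (0.898872, 0.653094, 0.5406)–(1.11108, 0, 0.5406)  len=0.6867
  (v3,v4,v2) [--+] → (0.343332, 1.05671, 0.5406)–(0.898872, 0.653094, 0.5406)  len=0.6867
  (v4,v5,v2) [--+] → (-0.343332, 1.05671, 0.5406)–(0.343332, 1.05671, 0.5406)  len=0.6867
  (v5,v6,v2) [--+] → (-0.898872, 0.653094, 0.5406)–(-0.343332, 1.05671, 0.5406)  len=0.6867
  (v6,v7,v2) [--+] → (-1.11108, 0, 0.5406)–(-0.898872, 0.653094, 0.5406)  len=0.6867
  (v7,v8,v2) [--+] → (-0.898872, -0.653094, 0.5406)–(-1.11108, 0, 0.5406)  len=0.6867
  (v8,v9,v2) [--+] → (-0.343332, -1.05671, 0.5406)–(-0.898872, -0.653094, 0.5406)  len=0.6867
  (v9,v10,v2) [--+] → (0.343332, -1.05671, 0.5406)–(-0.343332, -1.05671, 0.5406)  len=0.6867
  (v10,v11,v2) [--+] → (0.898872, -0.653094, 0.5406)–(0.343332, -1.05671, 0.5406)  len=0.6867
  (v11,v1,v2) [--+] → (1.11108, 0, 0.5406)–(0.898872, -0.653094, 0.5406)  len=0.6867

Chained into 1 loop(s):
  loop 1: 10 segments, perimeter = 6.8669
Total perimeter = 6.867


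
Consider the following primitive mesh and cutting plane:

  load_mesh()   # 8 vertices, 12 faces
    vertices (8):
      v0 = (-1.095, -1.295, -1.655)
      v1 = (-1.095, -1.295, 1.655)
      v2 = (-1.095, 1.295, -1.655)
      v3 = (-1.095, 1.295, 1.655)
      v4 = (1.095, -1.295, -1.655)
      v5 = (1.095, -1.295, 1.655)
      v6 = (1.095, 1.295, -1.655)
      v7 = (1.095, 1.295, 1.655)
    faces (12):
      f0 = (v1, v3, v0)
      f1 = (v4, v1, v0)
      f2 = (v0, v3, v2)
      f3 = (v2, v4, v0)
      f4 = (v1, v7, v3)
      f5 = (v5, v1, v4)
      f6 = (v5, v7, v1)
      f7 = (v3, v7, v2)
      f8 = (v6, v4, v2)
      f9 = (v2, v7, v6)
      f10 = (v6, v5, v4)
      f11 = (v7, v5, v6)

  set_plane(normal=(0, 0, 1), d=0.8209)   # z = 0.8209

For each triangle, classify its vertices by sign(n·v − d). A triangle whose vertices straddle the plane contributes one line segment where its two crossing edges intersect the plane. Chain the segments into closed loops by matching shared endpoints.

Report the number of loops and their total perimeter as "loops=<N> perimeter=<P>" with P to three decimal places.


Straddling triangles (8 of 12):
  (v1,v3,v0) [++-] → (-1.095, 0.642336, 0.8209)–(-1.095, -1.295, 0.8209)  len=1.9373
  (v4,v1,v0) [-+-] → (-0.543133, -1.295, 0.8209)–(-1.095, -1.295, 0.8209)  len=0.5519
  (v0,v3,v2) [-+-] → (-1.095, 0.642336, 0.8209)–(-1.095, 1.295, 0.8209)  len=0.6527
  (v5,v1,v4) [++-] → (-0.543133, -1.295, 0.8209)–(1.095, -1.295, 0.8209)  len=1.6381
  (v3,v7,v2) [++-] → (0.543133, 1.295, 0.8209)–(-1.095, 1.295, 0.8209)  len=1.6381
  (v2,v7,v6) [-+-] → (0.543133, 1.295, 0.8209)–(1.095, 1.295, 0.8209)  len=0.5519
  (v6,v5,v4) [-+-] → (1.095, -0.642336, 0.8209)–(1.095, -1.295, 0.8209)  len=0.6527
  (v7,v5,v6) [++-] → (1.095, -0.642336, 0.8209)–(1.095, 1.295, 0.8209)  len=1.9373

Chained into 1 loop(s):
  loop 1: 8 segments, perimeter = 9.5600
Total perimeter = 9.560

loops=1 perimeter=9.560


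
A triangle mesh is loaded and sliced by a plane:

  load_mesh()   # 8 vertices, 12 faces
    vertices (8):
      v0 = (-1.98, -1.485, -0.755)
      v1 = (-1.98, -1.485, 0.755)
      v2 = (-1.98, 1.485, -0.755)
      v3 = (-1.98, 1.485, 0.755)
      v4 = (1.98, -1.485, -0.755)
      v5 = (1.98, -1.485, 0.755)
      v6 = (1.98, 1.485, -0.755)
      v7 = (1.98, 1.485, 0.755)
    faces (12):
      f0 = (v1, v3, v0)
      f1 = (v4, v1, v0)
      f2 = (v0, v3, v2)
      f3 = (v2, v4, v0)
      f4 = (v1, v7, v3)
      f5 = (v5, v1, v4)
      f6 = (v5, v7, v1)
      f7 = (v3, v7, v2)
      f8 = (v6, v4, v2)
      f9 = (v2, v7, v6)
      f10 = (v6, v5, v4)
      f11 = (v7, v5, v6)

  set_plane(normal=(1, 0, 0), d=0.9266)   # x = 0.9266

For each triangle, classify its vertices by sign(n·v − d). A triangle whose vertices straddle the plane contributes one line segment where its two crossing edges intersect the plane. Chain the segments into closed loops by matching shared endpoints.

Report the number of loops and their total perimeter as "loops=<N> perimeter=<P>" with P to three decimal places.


Straddling triangles (8 of 12):
  (v4,v1,v0) [+--] → (0.9266, -1.485, -0.353325)–(0.9266, -1.485, -0.755)  len=0.4017
  (v2,v4,v0) [-+-] → (0.9266, -0.69495, -0.755)–(0.9266, -1.485, -0.755)  len=0.7900
  (v1,v7,v3) [-+-] → (0.9266, 0.69495, 0.755)–(0.9266, 1.485, 0.755)  len=0.7900
  (v5,v1,v4) [+-+] → (0.9266, -1.485, 0.755)–(0.9266, -1.485, -0.353325)  len=1.1083
  (v5,v7,v1) [++-] → (0.9266, 0.69495, 0.755)–(0.9266, -1.485, 0.755)  len=2.1800
  (v3,v7,v2) [-+-] → (0.9266, 1.485, 0.755)–(0.9266, 1.485, 0.353325)  len=0.4017
  (v6,v4,v2) [++-] → (0.9266, -0.69495, -0.755)–(0.9266, 1.485, -0.755)  len=2.1800
  (v2,v7,v6) [-++] → (0.9266, 1.485, 0.353325)–(0.9266, 1.485, -0.755)  len=1.1083

Chained into 1 loop(s):
  loop 1: 8 segments, perimeter = 8.9600
Total perimeter = 8.960

loops=1 perimeter=8.960


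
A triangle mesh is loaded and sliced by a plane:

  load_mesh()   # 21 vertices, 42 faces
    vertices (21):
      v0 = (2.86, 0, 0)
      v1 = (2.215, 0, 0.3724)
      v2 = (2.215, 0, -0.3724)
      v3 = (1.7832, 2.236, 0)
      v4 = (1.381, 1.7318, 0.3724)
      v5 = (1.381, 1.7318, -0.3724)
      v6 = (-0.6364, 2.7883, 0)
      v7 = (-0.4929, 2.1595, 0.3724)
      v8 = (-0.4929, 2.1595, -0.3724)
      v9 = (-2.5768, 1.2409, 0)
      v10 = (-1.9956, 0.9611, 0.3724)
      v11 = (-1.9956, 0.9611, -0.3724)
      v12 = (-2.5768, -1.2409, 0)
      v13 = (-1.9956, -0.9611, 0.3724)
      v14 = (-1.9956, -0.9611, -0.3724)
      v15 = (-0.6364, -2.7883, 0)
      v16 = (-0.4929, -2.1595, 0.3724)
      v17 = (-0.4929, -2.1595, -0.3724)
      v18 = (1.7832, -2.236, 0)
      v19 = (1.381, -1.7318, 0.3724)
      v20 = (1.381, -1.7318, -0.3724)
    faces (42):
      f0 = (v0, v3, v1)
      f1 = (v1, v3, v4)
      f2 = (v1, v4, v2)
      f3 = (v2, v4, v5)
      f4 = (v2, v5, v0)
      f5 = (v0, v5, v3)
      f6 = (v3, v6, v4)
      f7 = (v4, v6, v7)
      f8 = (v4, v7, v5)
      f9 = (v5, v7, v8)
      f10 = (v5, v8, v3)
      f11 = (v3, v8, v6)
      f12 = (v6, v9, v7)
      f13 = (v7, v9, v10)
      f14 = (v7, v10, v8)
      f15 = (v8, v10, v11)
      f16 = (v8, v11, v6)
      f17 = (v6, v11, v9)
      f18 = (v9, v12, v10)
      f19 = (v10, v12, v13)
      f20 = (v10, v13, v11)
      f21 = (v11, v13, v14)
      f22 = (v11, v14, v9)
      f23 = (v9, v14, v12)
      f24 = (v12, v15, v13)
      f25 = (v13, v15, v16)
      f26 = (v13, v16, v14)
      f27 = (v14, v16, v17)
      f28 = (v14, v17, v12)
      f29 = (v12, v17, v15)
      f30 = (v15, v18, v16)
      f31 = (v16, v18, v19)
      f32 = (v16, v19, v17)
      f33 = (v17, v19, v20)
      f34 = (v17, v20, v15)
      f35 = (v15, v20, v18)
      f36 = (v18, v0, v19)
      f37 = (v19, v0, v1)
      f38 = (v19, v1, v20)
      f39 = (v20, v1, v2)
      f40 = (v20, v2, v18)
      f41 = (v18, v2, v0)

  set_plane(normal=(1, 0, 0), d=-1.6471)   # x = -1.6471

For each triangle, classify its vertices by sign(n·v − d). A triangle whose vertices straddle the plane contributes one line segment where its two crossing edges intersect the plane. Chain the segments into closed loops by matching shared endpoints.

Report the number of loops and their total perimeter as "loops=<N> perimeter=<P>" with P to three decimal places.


Straddling triangles (12 of 42):
  (v6,v9,v7) [+-+] → (-1.6471, 1.9823, 0)–(-1.6471, 1.65072, 0.166141)  len=0.3709
  (v7,v9,v10) [+--] → (-1.6471, 1.65072, 0.166141)–(-1.6471, 1.23903, 0.3724)  len=0.4605
  (v7,v10,v8) [+-+] → (-1.6471, 1.23903, 0.3724)–(-1.6471, 1.23903, 0.199669)  len=0.1727
  (v8,v10,v11) [+--] → (-1.6471, 1.23903, 0.199669)–(-1.6471, 1.23903, -0.3724)  len=0.5721
  (v8,v11,v6) [+-+] → (-1.6471, 1.23903, -0.3724)–(-1.6471, 1.4296, -0.276916)  len=0.2132
  (v6,v11,v9) [+--] → (-1.6471, 1.4296, -0.276916)–(-1.6471, 1.9823, 0)  len=0.6182
  (v12,v15,v13) [-+-] → (-1.6471, -1.9823, 0)–(-1.6471, -1.4296, 0.276916)  len=0.6182
  (v13,v15,v16) [-++] → (-1.6471, -1.4296, 0.276916)–(-1.6471, -1.23903, 0.3724)  len=0.2132
  (v13,v16,v14) [-+-] → (-1.6471, -1.23903, 0.3724)–(-1.6471, -1.23903, -0.199669)  len=0.5721
  (v14,v16,v17) [-++] → (-1.6471, -1.23903, -0.199669)–(-1.6471, -1.23903, -0.3724)  len=0.1727
  (v14,v17,v12) [-+-] → (-1.6471, -1.23903, -0.3724)–(-1.6471, -1.65072, -0.166141)  len=0.4605
  (v12,v17,v15) [-++] → (-1.6471, -1.65072, -0.166141)–(-1.6471, -1.9823, 0)  len=0.3709

Chained into 2 loop(s):
  loop 1: 6 segments, perimeter = 2.4075
  loop 2: 6 segments, perimeter = 2.4075
Total perimeter = 4.815

loops=2 perimeter=4.815


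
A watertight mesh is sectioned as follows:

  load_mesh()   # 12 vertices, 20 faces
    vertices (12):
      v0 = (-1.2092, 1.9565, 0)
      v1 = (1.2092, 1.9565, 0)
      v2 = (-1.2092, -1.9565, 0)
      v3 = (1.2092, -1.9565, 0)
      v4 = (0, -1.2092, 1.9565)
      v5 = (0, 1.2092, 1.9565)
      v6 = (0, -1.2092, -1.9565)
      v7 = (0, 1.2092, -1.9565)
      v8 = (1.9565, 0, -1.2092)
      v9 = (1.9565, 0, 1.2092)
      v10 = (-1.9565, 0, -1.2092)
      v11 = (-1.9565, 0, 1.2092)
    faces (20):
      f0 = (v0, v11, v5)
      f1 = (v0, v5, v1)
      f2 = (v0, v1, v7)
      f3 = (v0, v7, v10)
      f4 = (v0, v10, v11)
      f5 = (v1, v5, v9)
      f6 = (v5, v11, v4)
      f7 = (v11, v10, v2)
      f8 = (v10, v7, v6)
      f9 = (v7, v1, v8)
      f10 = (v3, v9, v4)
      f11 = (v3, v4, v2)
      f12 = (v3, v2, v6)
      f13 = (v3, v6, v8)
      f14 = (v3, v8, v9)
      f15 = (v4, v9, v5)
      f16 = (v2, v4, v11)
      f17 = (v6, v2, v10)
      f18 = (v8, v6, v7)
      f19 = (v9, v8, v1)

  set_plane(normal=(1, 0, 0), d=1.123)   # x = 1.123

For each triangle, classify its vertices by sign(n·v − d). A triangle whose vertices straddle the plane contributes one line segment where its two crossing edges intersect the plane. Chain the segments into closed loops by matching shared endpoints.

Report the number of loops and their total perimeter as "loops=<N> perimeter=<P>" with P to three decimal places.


Straddling triangles (10 of 20):
  (v0,v5,v1) [--+] → (1.123, 1.90323, 0.139473)–(1.123, 1.9565, 0)  len=0.1493
  (v0,v1,v7) [-+-] → (1.123, 1.9565, 0)–(1.123, 1.90323, -0.139473)  len=0.1493
  (v1,v5,v9) [+-+] → (1.123, 1.90323, 0.139473)–(1.123, 0.515138, 1.52756)  len=1.9631
  (v7,v1,v8) [-++] → (1.123, 1.90323, -0.139473)–(1.123, 0.515138, -1.52756)  len=1.9631
  (v3,v9,v4) [++-] → (1.123, -0.515138, 1.52756)–(1.123, -1.90323, 0.139473)  len=1.9631
  (v3,v4,v2) [+--] → (1.123, -1.90323, 0.139473)–(1.123, -1.9565, 0)  len=0.1493
  (v3,v2,v6) [+--] → (1.123, -1.9565, 0)–(1.123, -1.90323, -0.139473)  len=0.1493
  (v3,v6,v8) [+-+] → (1.123, -1.90323, -0.139473)–(1.123, -0.515138, -1.52756)  len=1.9631
  (v4,v9,v5) [-+-] → (1.123, -0.515138, 1.52756)–(1.123, 0.515138, 1.52756)  len=1.0303
  (v8,v6,v7) [+--] → (1.123, -0.515138, -1.52756)–(1.123, 0.515138, -1.52756)  len=1.0303

Chained into 1 loop(s):
  loop 1: 10 segments, perimeter = 10.5100
Total perimeter = 10.510

loops=1 perimeter=10.510


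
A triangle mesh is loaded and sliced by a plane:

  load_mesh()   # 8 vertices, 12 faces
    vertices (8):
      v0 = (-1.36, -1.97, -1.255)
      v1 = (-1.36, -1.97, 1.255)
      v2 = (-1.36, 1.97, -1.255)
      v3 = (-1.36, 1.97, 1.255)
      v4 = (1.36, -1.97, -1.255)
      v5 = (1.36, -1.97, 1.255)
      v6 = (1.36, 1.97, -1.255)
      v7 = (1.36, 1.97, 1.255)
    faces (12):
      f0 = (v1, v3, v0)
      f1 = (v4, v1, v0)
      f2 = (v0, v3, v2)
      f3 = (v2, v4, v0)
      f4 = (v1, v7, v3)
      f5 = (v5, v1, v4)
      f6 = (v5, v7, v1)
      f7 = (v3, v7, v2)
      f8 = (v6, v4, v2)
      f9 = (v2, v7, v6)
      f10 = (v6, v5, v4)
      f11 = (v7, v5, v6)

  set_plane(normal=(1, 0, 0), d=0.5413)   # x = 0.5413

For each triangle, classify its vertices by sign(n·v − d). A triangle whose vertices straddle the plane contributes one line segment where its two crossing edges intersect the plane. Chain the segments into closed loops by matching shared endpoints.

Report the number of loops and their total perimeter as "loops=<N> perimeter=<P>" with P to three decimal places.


Straddling triangles (8 of 12):
  (v4,v1,v0) [+--] → (0.5413, -1.97, -0.499508)–(0.5413, -1.97, -1.255)  len=0.7555
  (v2,v4,v0) [-+-] → (0.5413, -0.784089, -1.255)–(0.5413, -1.97, -1.255)  len=1.1859
  (v1,v7,v3) [-+-] → (0.5413, 0.784089, 1.255)–(0.5413, 1.97, 1.255)  len=1.1859
  (v5,v1,v4) [+-+] → (0.5413, -1.97, 1.255)–(0.5413, -1.97, -0.499508)  len=1.7545
  (v5,v7,v1) [++-] → (0.5413, 0.784089, 1.255)–(0.5413, -1.97, 1.255)  len=2.7541
  (v3,v7,v2) [-+-] → (0.5413, 1.97, 1.255)–(0.5413, 1.97, 0.499508)  len=0.7555
  (v6,v4,v2) [++-] → (0.5413, -0.784089, -1.255)–(0.5413, 1.97, -1.255)  len=2.7541
  (v2,v7,v6) [-++] → (0.5413, 1.97, 0.499508)–(0.5413, 1.97, -1.255)  len=1.7545

Chained into 1 loop(s):
  loop 1: 8 segments, perimeter = 12.9000
Total perimeter = 12.900

loops=1 perimeter=12.900


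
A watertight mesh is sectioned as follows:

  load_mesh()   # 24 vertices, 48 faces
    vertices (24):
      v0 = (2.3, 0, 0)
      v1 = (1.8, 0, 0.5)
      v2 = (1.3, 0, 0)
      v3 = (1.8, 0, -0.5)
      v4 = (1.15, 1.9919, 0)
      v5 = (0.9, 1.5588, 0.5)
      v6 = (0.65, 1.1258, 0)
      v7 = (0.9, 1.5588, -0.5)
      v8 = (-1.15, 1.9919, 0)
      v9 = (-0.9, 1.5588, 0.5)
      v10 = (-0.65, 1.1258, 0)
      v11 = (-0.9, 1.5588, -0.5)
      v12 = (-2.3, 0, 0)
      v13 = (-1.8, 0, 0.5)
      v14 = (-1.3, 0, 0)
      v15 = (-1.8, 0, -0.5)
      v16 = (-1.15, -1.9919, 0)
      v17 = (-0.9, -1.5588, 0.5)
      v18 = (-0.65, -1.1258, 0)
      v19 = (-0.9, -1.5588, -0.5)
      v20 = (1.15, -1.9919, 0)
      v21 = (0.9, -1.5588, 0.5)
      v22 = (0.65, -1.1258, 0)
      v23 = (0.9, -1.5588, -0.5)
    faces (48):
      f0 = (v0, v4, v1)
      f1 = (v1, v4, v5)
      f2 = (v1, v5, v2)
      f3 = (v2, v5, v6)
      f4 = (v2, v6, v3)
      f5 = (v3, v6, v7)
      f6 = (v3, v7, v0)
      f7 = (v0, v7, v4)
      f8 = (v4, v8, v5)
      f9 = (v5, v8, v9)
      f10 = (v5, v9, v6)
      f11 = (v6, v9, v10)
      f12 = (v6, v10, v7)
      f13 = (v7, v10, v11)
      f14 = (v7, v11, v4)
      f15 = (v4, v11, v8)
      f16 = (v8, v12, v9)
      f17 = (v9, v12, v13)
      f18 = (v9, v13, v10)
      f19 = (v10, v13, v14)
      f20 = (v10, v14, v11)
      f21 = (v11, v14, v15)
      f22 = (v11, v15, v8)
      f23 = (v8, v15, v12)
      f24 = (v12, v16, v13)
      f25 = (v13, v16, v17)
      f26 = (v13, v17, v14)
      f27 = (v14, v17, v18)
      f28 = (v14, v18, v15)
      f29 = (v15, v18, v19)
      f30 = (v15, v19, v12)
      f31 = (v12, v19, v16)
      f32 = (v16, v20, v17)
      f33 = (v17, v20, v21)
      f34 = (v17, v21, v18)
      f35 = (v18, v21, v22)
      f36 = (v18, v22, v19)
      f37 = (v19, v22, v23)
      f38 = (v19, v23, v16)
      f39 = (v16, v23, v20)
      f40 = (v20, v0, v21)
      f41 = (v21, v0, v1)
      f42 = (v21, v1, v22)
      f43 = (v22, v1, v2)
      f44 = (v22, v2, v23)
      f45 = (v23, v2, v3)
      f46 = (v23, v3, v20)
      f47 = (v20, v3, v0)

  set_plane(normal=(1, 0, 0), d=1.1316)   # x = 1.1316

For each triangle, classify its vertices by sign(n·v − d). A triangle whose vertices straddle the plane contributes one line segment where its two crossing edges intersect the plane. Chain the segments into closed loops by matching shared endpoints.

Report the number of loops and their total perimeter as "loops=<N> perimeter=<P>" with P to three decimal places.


Straddling triangles (20 of 48):
  (v1,v4,v5) [++-] → (1.1316, 1.96002, 0.0368)–(1.1316, 1.15767, 0.5)  len=0.9265
  (v1,v5,v2) [+-+] → (1.1316, 1.15767, 0.5)–(1.1316, 0.656255, 0.2105)  len=0.5790
  (v2,v5,v6) [+--] → (1.1316, 0.656255, 0.2105)–(1.1316, 0.291669, 0)  len=0.4210
  (v2,v6,v3) [+-+] → (1.1316, 0.291669, 0)–(1.1316, 0.654335, -0.209391)  len=0.4188
  (v3,v6,v7) [+--] → (1.1316, 0.654335, -0.209391)–(1.1316, 1.15767, -0.5)  len=0.5812
  (v3,v7,v0) [+-+] → (1.1316, 1.15767, -0.5)–(1.1316, 1.30093, -0.417286)  len=0.1654
  (v0,v7,v4) [+-+] → (1.1316, 1.30093, -0.417286)–(1.1316, 1.96002, -0.0368)  len=0.7610
  (v4,v8,v5) [+--] → (1.1316, 1.9919, 0)–(1.1316, 1.96002, 0.0368)  len=0.0487
  (v7,v11,v4) [--+] → (1.1316, 1.98801, -0.0044878)–(1.1316, 1.96002, -0.0368)  len=0.0427
  (v4,v11,v8) [+--] → (1.1316, 1.98801, -0.0044878)–(1.1316, 1.9919, 0)  len=0.0059
  (v16,v20,v17) [-+-] → (1.1316, -1.9919, 0)–(1.1316, -1.98801, 0.0044878)  len=0.0059
  (v17,v20,v21) [-+-] → (1.1316, -1.98801, 0.0044878)–(1.1316, -1.96002, 0.0368)  len=0.0427
  (v16,v23,v20) [--+] → (1.1316, -1.96002, -0.0368)–(1.1316, -1.9919, 0)  len=0.0487
  (v20,v0,v21) [++-] → (1.1316, -1.30093, 0.417286)–(1.1316, -1.96002, 0.0368)  len=0.7610
  (v21,v0,v1) [-++] → (1.1316, -1.30093, 0.417286)–(1.1316, -1.15767, 0.5)  len=0.1654
  (v21,v1,v22) [-+-] → (1.1316, -1.15767, 0.5)–(1.1316, -0.654335, 0.209391)  len=0.5812
  (v22,v1,v2) [-++] → (1.1316, -0.654335, 0.209391)–(1.1316, -0.291669, 0)  len=0.4188
  (v22,v2,v23) [-+-] → (1.1316, -0.291669, 0)–(1.1316, -0.656255, -0.2105)  len=0.4210
  (v23,v2,v3) [-++] → (1.1316, -0.656255, -0.2105)–(1.1316, -1.15767, -0.5)  len=0.5790
  (v23,v3,v20) [-++] → (1.1316, -1.15767, -0.5)–(1.1316, -1.96002, -0.0368)  len=0.9265

Chained into 2 loop(s):
  loop 1: 10 segments, perimeter = 3.9502
  loop 2: 10 segments, perimeter = 3.9502
Total perimeter = 7.900

loops=2 perimeter=7.900


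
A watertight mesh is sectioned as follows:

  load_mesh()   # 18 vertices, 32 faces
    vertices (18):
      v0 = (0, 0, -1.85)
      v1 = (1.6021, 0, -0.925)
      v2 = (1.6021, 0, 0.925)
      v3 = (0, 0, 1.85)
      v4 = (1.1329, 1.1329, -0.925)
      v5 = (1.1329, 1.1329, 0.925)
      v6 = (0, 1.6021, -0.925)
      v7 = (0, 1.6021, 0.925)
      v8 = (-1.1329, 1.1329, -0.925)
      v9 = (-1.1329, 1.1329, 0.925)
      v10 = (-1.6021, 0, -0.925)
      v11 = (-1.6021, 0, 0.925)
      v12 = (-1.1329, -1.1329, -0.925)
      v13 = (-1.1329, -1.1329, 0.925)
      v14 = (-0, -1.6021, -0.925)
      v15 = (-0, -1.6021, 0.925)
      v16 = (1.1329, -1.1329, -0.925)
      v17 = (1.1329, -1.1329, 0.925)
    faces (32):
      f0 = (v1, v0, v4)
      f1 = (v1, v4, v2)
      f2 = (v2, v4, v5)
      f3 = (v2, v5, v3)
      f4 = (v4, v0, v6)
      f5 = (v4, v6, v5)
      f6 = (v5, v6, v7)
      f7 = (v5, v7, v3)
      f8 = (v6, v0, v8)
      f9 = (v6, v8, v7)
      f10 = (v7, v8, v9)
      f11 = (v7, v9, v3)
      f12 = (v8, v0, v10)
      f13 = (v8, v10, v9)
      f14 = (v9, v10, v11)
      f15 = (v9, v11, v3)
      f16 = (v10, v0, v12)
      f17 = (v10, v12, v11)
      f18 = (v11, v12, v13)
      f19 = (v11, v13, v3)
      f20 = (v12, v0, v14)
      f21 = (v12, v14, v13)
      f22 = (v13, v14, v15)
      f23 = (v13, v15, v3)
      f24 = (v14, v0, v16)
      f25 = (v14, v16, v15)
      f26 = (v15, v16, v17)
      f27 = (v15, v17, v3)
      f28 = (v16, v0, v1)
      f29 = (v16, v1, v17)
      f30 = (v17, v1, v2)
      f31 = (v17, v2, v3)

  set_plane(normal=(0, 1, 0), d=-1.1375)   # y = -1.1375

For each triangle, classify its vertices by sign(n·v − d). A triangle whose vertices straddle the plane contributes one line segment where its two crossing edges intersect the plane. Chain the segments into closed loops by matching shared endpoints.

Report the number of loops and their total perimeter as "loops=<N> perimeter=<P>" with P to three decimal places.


loops=1 perimeter=8.314

Straddling triangles (8 of 32):
  (v12,v0,v14) [++-] → (0, -1.1375, -1.19324)–(-1.12179, -1.1375, -0.925)  len=1.1534
  (v12,v14,v13) [+-+] → (-1.12179, -1.1375, -0.925)–(-1.12179, -1.1375, 0.906863)  len=1.8319
  (v13,v14,v15) [+--] → (-1.12179, -1.1375, 0.906863)–(-1.12179, -1.1375, 0.925)  len=0.0181
  (v13,v15,v3) [+-+] → (-1.12179, -1.1375, 0.925)–(0, -1.1375, 1.19324)  len=1.1534
  (v14,v0,v16) [-++] → (0, -1.1375, -1.19324)–(1.12179, -1.1375, -0.925)  len=1.1534
  (v14,v16,v15) [-+-] → (1.12179, -1.1375, -0.925)–(1.12179, -1.1375, -0.906863)  len=0.0181
  (v15,v16,v17) [-++] → (1.12179, -1.1375, -0.906863)–(1.12179, -1.1375, 0.925)  len=1.8319
  (v15,v17,v3) [-++] → (1.12179, -1.1375, 0.925)–(0, -1.1375, 1.19324)  len=1.1534

Chained into 1 loop(s):
  loop 1: 8 segments, perimeter = 8.3137
Total perimeter = 8.314


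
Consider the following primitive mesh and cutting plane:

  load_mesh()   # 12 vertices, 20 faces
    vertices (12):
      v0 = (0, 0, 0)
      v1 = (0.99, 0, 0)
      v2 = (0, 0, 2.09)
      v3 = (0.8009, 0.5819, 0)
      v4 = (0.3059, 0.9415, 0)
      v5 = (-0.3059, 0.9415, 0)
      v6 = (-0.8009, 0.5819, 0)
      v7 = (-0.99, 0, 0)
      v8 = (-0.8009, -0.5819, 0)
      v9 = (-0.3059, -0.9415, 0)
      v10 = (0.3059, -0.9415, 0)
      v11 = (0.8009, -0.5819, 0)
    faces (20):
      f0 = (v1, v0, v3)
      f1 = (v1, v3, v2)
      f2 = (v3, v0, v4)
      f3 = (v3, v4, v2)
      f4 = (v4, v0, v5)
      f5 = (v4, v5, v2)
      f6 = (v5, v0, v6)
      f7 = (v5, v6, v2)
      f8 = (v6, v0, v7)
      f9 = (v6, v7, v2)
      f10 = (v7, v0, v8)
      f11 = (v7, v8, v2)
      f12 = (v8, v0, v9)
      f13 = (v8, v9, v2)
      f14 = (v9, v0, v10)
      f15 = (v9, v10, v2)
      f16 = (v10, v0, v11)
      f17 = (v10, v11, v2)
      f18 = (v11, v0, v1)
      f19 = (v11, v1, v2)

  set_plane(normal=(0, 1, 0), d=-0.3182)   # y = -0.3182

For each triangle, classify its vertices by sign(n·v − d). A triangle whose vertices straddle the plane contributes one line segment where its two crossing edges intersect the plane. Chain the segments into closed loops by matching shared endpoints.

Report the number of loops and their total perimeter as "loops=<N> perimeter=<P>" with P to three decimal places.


loops=1 perimeter=5.176

Straddling triangles (10 of 20):
  (v7,v0,v8) [++-] → (-0.437956, -0.3182, 0)–(-0.886595, -0.3182, 0)  len=0.4486
  (v7,v8,v2) [+-+] → (-0.886595, -0.3182, 0)–(-0.437956, -0.3182, 0.947127)  len=1.0480
  (v8,v0,v9) [-+-] → (-0.437956, -0.3182, 0)–(-0.103385, -0.3182, 0)  len=0.3346
  (v8,v9,v2) [--+] → (-0.103385, -0.3182, 1.38364)–(-0.437956, -0.3182, 0.947127)  len=0.5500
  (v9,v0,v10) [-+-] → (-0.103385, -0.3182, 0)–(0.103385, -0.3182, 0)  len=0.2068
  (v9,v10,v2) [--+] → (0.103385, -0.3182, 1.38364)–(-0.103385, -0.3182, 1.38364)  len=0.2068
  (v10,v0,v11) [-+-] → (0.103385, -0.3182, 0)–(0.437956, -0.3182, 0)  len=0.3346
  (v10,v11,v2) [--+] → (0.437956, -0.3182, 0.947127)–(0.103385, -0.3182, 1.38364)  len=0.5500
  (v11,v0,v1) [-++] → (0.437956, -0.3182, 0)–(0.886595, -0.3182, 0)  len=0.4486
  (v11,v1,v2) [-++] → (0.886595, -0.3182, 0)–(0.437956, -0.3182, 0.947127)  len=1.0480

Chained into 1 loop(s):
  loop 1: 10 segments, perimeter = 5.1759
Total perimeter = 5.176


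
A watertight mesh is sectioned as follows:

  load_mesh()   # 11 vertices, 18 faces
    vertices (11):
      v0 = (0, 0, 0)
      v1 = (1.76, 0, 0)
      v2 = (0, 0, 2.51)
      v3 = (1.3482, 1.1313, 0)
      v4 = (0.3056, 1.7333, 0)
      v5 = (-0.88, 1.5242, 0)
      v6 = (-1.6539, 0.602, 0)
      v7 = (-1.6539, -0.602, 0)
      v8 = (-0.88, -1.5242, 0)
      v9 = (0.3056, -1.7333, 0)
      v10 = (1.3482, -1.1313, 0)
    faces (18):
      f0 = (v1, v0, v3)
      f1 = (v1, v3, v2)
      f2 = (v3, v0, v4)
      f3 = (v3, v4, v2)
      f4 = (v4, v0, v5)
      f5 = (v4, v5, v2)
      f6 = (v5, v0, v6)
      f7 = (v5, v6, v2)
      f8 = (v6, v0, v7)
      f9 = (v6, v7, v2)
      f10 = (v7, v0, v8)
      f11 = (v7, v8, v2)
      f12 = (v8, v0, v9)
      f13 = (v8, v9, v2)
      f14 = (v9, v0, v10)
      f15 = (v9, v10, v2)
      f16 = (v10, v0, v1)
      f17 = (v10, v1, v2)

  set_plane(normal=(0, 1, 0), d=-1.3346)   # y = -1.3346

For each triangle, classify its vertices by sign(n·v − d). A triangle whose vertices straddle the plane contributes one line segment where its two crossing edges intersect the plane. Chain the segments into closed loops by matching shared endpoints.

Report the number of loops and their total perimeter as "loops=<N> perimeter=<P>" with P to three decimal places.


loops=1 perimeter=4.442

Straddling triangles (6 of 18):
  (v7,v0,v8) [++-] → (-0.770534, -1.3346, 0)–(-1.03911, -1.3346, 0)  len=0.2686
  (v7,v8,v2) [+-+] → (-1.03911, -1.3346, 0)–(-0.770534, -1.3346, 0.312227)  len=0.4118
  (v8,v0,v9) [-+-] → (-0.770534, -1.3346, 0)–(0.235305, -1.3346, 0)  len=1.0058
  (v8,v9,v2) [--+] → (0.235305, -1.3346, 0.577359)–(-0.770534, -1.3346, 0.312227)  len=1.0402
  (v9,v0,v10) [-++] → (0.235305, -1.3346, 0)–(0.996106, -1.3346, 0)  len=0.7608
  (v9,v10,v2) [-++] → (0.996106, -1.3346, 0)–(0.235305, -1.3346, 0.577359)  len=0.9551

Chained into 1 loop(s):
  loop 1: 6 segments, perimeter = 4.4423
Total perimeter = 4.442
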